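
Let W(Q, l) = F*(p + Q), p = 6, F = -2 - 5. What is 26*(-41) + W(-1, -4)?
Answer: -1101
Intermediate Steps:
F = -7
W(Q, l) = -42 - 7*Q (W(Q, l) = -7*(6 + Q) = -42 - 7*Q)
26*(-41) + W(-1, -4) = 26*(-41) + (-42 - 7*(-1)) = -1066 + (-42 + 7) = -1066 - 35 = -1101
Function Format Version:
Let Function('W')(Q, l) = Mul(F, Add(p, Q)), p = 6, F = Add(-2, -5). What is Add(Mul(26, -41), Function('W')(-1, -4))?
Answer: -1101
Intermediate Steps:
F = -7
Function('W')(Q, l) = Add(-42, Mul(-7, Q)) (Function('W')(Q, l) = Mul(-7, Add(6, Q)) = Add(-42, Mul(-7, Q)))
Add(Mul(26, -41), Function('W')(-1, -4)) = Add(Mul(26, -41), Add(-42, Mul(-7, -1))) = Add(-1066, Add(-42, 7)) = Add(-1066, -35) = -1101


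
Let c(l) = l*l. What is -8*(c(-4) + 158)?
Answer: -1392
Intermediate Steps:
c(l) = l**2
-8*(c(-4) + 158) = -8*((-4)**2 + 158) = -8*(16 + 158) = -8*174 = -1392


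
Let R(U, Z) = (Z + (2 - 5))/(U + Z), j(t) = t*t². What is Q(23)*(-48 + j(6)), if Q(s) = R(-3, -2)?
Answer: 168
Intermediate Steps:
j(t) = t³
R(U, Z) = (-3 + Z)/(U + Z) (R(U, Z) = (Z - 3)/(U + Z) = (-3 + Z)/(U + Z))
Q(s) = 1 (Q(s) = (-3 - 2)/(-3 - 2) = -5/(-5) = -⅕*(-5) = 1)
Q(23)*(-48 + j(6)) = 1*(-48 + 6³) = 1*(-48 + 216) = 1*168 = 168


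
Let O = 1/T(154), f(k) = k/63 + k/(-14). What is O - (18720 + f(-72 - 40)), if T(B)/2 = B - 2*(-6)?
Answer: -55953943/2988 ≈ -18726.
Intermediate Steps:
f(k) = -k/18 (f(k) = k*(1/63) + k*(-1/14) = k/63 - k/14 = -k/18)
T(B) = 24 + 2*B (T(B) = 2*(B - 2*(-6)) = 2*(B + 12) = 2*(12 + B) = 24 + 2*B)
O = 1/332 (O = 1/(24 + 2*154) = 1/(24 + 308) = 1/332 ≈ 0.0030120)
O - (18720 + f(-72 - 40)) = 1/332 - (18720 - (-72 - 40)/18) = 1/332 - (18720 - 1/18*(-112)) = 1/332 - (18720 + 56/9) = 1/332 - 1*168536/9 = 1/332 - 168536/9 = -55953943/2988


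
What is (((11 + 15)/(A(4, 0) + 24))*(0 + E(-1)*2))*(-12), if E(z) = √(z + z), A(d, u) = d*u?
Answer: -26*I*√2 ≈ -36.77*I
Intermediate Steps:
E(z) = √2*√z (E(z) = √(2*z) = √2*√z)
(((11 + 15)/(A(4, 0) + 24))*(0 + E(-1)*2))*(-12) = (((11 + 15)/(4*0 + 24))*(0 + (√2*√(-1))*2))*(-12) = ((26/(0 + 24))*(0 + (√2*I)*2))*(-12) = ((26/24)*(0 + (I*√2)*2))*(-12) = ((26*(1/24))*(0 + 2*I*√2))*(-12) = (13*(2*I*√2)/12)*(-12) = (13*I*√2/6)*(-12) = -26*I*√2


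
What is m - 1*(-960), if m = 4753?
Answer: 5713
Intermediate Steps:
m - 1*(-960) = 4753 - 1*(-960) = 4753 + 960 = 5713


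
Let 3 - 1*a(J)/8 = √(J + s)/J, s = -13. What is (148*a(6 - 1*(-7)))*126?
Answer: 447552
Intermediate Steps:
a(J) = 24 - 8*√(-13 + J)/J (a(J) = 24 - 8*√(J - 13)/J = 24 - 8*√(-13 + J)/J)
(148*a(6 - 1*(-7)))*126 = (148*(24 - 8*√(-13 + (6 - 1*(-7)))/(6 - 1*(-7))))*126 = (148*(24 - 8*√(-13 + (6 + 7))/(6 + 7)))*126 = (148*(24 - 8*√(-13 + 13)/13))*126 = (148*(24 - 8*1/13*√0))*126 = (148*(24 - 8*1/13*0))*126 = (148*(24 + 0))*126 = (148*24)*126 = 3552*126 = 447552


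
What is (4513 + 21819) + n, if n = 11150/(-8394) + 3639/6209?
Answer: 686170801144/26059173 ≈ 26331.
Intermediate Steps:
n = -19342292/26059173 (n = 11150*(-1/8394) + 3639*(1/6209) = -5575/4197 + 3639/6209 = -19342292/26059173 ≈ -0.74224)
(4513 + 21819) + n = (4513 + 21819) - 19342292/26059173 = 26332 - 19342292/26059173 = 686170801144/26059173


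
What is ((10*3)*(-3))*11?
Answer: -990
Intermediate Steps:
((10*3)*(-3))*11 = (30*(-3))*11 = -90*11 = -990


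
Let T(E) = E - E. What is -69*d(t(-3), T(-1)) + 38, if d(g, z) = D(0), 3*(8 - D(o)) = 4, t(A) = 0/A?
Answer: -422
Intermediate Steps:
t(A) = 0
D(o) = 20/3 (D(o) = 8 - ⅓*4 = 8 - 4/3 = 20/3)
T(E) = 0
d(g, z) = 20/3
-69*d(t(-3), T(-1)) + 38 = -69*20/3 + 38 = -460 + 38 = -422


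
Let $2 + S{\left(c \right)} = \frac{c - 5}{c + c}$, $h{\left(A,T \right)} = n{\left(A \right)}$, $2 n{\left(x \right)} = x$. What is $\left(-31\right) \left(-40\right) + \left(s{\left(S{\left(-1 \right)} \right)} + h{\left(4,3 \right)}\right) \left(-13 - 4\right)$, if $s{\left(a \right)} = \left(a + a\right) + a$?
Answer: $1155$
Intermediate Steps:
$n{\left(x \right)} = \frac{x}{2}$
$h{\left(A,T \right)} = \frac{A}{2}$
$S{\left(c \right)} = -2 + \frac{-5 + c}{2 c}$ ($S{\left(c \right)} = -2 + \frac{c - 5}{c + c} = -2 + \frac{-5 + c}{2 c}$)
$s{\left(a \right)} = 3 a$ ($s{\left(a \right)} = 2 a + a = 3 a$)
$\left(-31\right) \left(-40\right) + \left(s{\left(S{\left(-1 \right)} \right)} + h{\left(4,3 \right)}\right) \left(-13 - 4\right) = \left(-31\right) \left(-40\right) + \left(3 \frac{-5 - -3}{2 \left(-1\right)} + \frac{1}{2} \cdot 4\right) \left(-13 - 4\right) = 1240 + \left(3 \cdot \frac{1}{2} \left(-1\right) \left(-5 + 3\right) + 2\right) \left(-17\right) = 1240 + \left(3 \cdot \frac{1}{2} \left(-1\right) \left(-2\right) + 2\right) \left(-17\right) = 1240 + \left(3 \cdot 1 + 2\right) \left(-17\right) = 1240 + \left(3 + 2\right) \left(-17\right) = 1240 + 5 \left(-17\right) = 1240 - 85 = 1155$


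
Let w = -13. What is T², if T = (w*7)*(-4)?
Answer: 132496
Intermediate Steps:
T = 364 (T = -13*7*(-4) = -91*(-4) = 364)
T² = 364² = 132496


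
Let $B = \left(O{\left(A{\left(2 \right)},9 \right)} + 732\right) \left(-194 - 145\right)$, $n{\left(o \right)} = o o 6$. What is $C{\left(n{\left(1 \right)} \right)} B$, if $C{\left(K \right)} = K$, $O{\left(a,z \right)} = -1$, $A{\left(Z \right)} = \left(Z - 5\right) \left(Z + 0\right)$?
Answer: $-1486854$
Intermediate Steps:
$n{\left(o \right)} = 6 o^{2}$ ($n{\left(o \right)} = o^{2} \cdot 6 = 6 o^{2}$)
$A{\left(Z \right)} = Z \left(-5 + Z\right)$ ($A{\left(Z \right)} = \left(-5 + Z\right) Z = Z \left(-5 + Z\right)$)
$B = -247809$ ($B = \left(-1 + 732\right) \left(-194 - 145\right) = 731 \left(-339\right) = -247809$)
$C{\left(n{\left(1 \right)} \right)} B = 6 \cdot 1^{2} \left(-247809\right) = 6 \cdot 1 \left(-247809\right) = 6 \left(-247809\right) = -1486854$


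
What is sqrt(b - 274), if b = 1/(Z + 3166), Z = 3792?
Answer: I*sqrt(270721722)/994 ≈ 16.553*I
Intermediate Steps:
b = 1/6958 (b = 1/(3792 + 3166) = 1/6958 ≈ 0.00014372)
sqrt(b - 274) = sqrt(1/6958 - 274) = sqrt(-1906491/6958) = I*sqrt(270721722)/994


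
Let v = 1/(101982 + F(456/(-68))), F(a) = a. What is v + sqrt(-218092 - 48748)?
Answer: 17/1733580 + 2*I*sqrt(66710) ≈ 9.8063e-6 + 516.57*I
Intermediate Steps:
v = 17/1733580 (v = 1/(101982 + 456/(-68)) = 1/(101982 + 456*(-1/68)) = 1/(101982 - 114/17) = 1/(1733580/17) = 17/1733580 ≈ 9.8063e-6)
v + sqrt(-218092 - 48748) = 17/1733580 + sqrt(-218092 - 48748) = 17/1733580 + sqrt(-266840) = 17/1733580 + 2*I*sqrt(66710)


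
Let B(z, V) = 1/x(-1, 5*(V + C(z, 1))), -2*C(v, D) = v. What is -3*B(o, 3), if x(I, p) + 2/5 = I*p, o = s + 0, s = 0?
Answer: 15/77 ≈ 0.19481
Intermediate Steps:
C(v, D) = -v/2
o = 0 (o = 0 + 0 = 0)
x(I, p) = -⅖ + I*p
B(z, V) = 1/(-⅖ - 5*V + 5*z/2) (B(z, V) = 1/(-⅖ - 5*(V - z/2)) = 1/(-⅖ - (5*V - 5*z/2)) = 1/(-⅖ + (-5*V + 5*z/2)) = 1/(-⅖ - 5*V + 5*z/2))
-3*B(o, 3) = -30/(-4 - 50*3 + 25*0) = -30/(-4 - 150 + 0) = -30/(-154) = -30*(-1)/154 = -3*(-5/77) = 15/77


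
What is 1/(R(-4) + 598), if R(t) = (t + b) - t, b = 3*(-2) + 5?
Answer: 1/597 ≈ 0.0016750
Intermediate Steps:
b = -1 (b = -6 + 5 = -1)
R(t) = -1 (R(t) = (t - 1) - t = (-1 + t) - t = -1)
1/(R(-4) + 598) = 1/(-1 + 598) = 1/597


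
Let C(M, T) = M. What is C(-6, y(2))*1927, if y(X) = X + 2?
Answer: -11562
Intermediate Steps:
y(X) = 2 + X
C(-6, y(2))*1927 = -6*1927 = -11562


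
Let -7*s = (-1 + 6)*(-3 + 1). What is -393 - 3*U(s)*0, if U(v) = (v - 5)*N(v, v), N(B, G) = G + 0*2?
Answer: -393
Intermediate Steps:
N(B, G) = G (N(B, G) = G + 0 = G)
s = 10/7 (s = -(-1 + 6)*(-3 + 1)/7 = -5*(-2)/7 = -⅐*(-10) = 10/7 ≈ 1.4286)
U(v) = v*(-5 + v) (U(v) = (v - 5)*v = (-5 + v)*v = v*(-5 + v))
-393 - 3*U(s)*0 = -393 - 30*(-5 + 10/7)/7*0 = -393 - 30*(-25)/(7*7)*0 = -393 - 3*(-250/49)*0 = -393 + (750/49)*0 = -393 + 0 = -393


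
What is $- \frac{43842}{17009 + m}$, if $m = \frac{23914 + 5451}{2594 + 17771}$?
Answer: $- \frac{29761411}{11547255} \approx -2.5774$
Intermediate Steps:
$m = \frac{5873}{4073}$ ($m = \frac{29365}{20365} = 29365 \cdot \frac{1}{20365} = \frac{5873}{4073} \approx 1.4419$)
$- \frac{43842}{17009 + m} = - \frac{43842}{17009 + \frac{5873}{4073}} = - \frac{43842}{\frac{69283530}{4073}} = \left(-43842\right) \frac{4073}{69283530} = - \frac{29761411}{11547255}$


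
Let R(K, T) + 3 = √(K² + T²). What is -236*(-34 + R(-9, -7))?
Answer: 8732 - 236*√130 ≈ 6041.2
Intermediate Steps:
R(K, T) = -3 + √(K² + T²)
-236*(-34 + R(-9, -7)) = -236*(-34 + (-3 + √((-9)² + (-7)²))) = -236*(-34 + (-3 + √(81 + 49))) = -236*(-34 + (-3 + √130)) = -236*(-37 + √130) = 8732 - 236*√130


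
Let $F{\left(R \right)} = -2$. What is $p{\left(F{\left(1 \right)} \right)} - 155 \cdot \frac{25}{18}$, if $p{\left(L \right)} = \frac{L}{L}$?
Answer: $- \frac{3857}{18} \approx -214.28$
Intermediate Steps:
$p{\left(L \right)} = 1$
$p{\left(F{\left(1 \right)} \right)} - 155 \cdot \frac{25}{18} = 1 - 155 \cdot \frac{25}{18} = 1 - 155 \cdot 25 \cdot \frac{1}{18} = 1 - \frac{3875}{18} = - \frac{3857}{18}$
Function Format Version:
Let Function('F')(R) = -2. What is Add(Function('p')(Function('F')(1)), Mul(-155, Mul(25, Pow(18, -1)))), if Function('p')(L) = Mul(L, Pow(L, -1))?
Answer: Rational(-3857, 18) ≈ -214.28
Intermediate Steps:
Function('p')(L) = 1
Add(Function('p')(Function('F')(1)), Mul(-155, Mul(25, Pow(18, -1)))) = Add(1, Mul(-155, Mul(25, Pow(18, -1)))) = Add(1, Mul(-155, Mul(25, Rational(1, 18)))) = Add(1, Mul(-155, Rational(25, 18))) = Add(1, Rational(-3875, 18)) = Rational(-3857, 18)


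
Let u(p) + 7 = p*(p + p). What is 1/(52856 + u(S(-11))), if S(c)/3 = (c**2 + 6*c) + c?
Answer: 1/87697 ≈ 1.1403e-5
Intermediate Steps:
S(c) = 3*c**2 + 21*c (S(c) = 3*((c**2 + 6*c) + c) = 3*(c**2 + 7*c) = 3*c**2 + 21*c)
u(p) = -7 + 2*p**2 (u(p) = -7 + p*(p + p) = -7 + p*(2*p) = -7 + 2*p**2)
1/(52856 + u(S(-11))) = 1/(52856 + (-7 + 2*(3*(-11)*(7 - 11))**2)) = 1/(52856 + (-7 + 2*(3*(-11)*(-4))**2)) = 1/(52856 + (-7 + 2*132**2)) = 1/(52856 + (-7 + 2*17424)) = 1/(52856 + (-7 + 34848)) = 1/(52856 + 34841) = 1/87697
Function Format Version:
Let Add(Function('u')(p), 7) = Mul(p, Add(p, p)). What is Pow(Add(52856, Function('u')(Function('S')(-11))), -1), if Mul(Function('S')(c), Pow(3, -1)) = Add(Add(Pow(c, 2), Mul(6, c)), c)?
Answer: Rational(1, 87697) ≈ 1.1403e-5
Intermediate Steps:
Function('S')(c) = Add(Mul(3, Pow(c, 2)), Mul(21, c)) (Function('S')(c) = Mul(3, Add(Add(Pow(c, 2), Mul(6, c)), c)) = Mul(3, Add(Pow(c, 2), Mul(7, c))) = Add(Mul(3, Pow(c, 2)), Mul(21, c)))
Function('u')(p) = Add(-7, Mul(2, Pow(p, 2))) (Function('u')(p) = Add(-7, Mul(p, Add(p, p))) = Add(-7, Mul(p, Mul(2, p))) = Add(-7, Mul(2, Pow(p, 2))))
Pow(Add(52856, Function('u')(Function('S')(-11))), -1) = Pow(Add(52856, Add(-7, Mul(2, Pow(Mul(3, -11, Add(7, -11)), 2)))), -1) = Pow(Add(52856, Add(-7, Mul(2, Pow(Mul(3, -11, -4), 2)))), -1) = Pow(Add(52856, Add(-7, Mul(2, Pow(132, 2)))), -1) = Pow(Add(52856, Add(-7, Mul(2, 17424))), -1) = Pow(Add(52856, Add(-7, 34848)), -1) = Pow(Add(52856, 34841), -1) = Pow(87697, -1) = Rational(1, 87697)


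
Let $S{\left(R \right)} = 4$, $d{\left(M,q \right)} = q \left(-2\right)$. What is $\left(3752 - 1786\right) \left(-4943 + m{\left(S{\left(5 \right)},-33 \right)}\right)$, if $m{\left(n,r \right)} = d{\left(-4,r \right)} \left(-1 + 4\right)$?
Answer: $-9328670$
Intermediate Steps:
$d{\left(M,q \right)} = - 2 q$
$m{\left(n,r \right)} = - 6 r$ ($m{\left(n,r \right)} = - 2 r \left(-1 + 4\right) = - 2 r 3 = - 6 r$)
$\left(3752 - 1786\right) \left(-4943 + m{\left(S{\left(5 \right)},-33 \right)}\right) = \left(3752 - 1786\right) \left(-4943 - -198\right) = 1966 \left(-4943 + 198\right) = 1966 \left(-4745\right) = -9328670$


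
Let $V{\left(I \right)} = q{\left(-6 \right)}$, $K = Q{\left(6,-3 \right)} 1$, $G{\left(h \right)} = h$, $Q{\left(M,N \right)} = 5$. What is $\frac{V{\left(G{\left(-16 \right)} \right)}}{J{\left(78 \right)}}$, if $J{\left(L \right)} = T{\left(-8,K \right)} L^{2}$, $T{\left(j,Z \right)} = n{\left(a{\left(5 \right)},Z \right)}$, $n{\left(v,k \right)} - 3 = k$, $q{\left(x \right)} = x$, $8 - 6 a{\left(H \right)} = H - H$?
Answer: $- \frac{1}{8112} \approx -0.00012327$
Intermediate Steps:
$a{\left(H \right)} = \frac{4}{3}$ ($a{\left(H \right)} = \frac{4}{3} - \frac{H - H}{6} = \frac{4}{3} - 0 = \frac{4}{3} + 0 = \frac{4}{3}$)
$K = 5$ ($K = 5 \cdot 1 = 5$)
$n{\left(v,k \right)} = 3 + k$
$V{\left(I \right)} = -6$
$T{\left(j,Z \right)} = 3 + Z$
$J{\left(L \right)} = 8 L^{2}$ ($J{\left(L \right)} = \left(3 + 5\right) L^{2} = 8 L^{2}$)
$\frac{V{\left(G{\left(-16 \right)} \right)}}{J{\left(78 \right)}} = - \frac{6}{8 \cdot 78^{2}} = - \frac{6}{8 \cdot 6084} = - \frac{6}{48672} = \left(-6\right) \frac{1}{48672} = - \frac{1}{8112}$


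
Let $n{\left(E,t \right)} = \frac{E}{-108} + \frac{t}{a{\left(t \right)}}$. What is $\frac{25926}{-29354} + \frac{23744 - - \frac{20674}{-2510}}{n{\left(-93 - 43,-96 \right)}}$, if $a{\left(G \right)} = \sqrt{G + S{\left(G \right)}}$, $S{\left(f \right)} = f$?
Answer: $\frac{200382642612759}{332916482990} - \frac{21715731207 i \sqrt{3}}{11341435} \approx 601.9 - 3316.4 i$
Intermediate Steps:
$a{\left(G \right)} = \sqrt{2} \sqrt{G}$ ($a{\left(G \right)} = \sqrt{G + G} = \sqrt{2 G} = \sqrt{2} \sqrt{G}$)
$n{\left(E,t \right)} = - \frac{E}{108} + \frac{\sqrt{2} \sqrt{t}}{2}$ ($n{\left(E,t \right)} = \frac{E}{-108} + \frac{t}{\sqrt{2} \sqrt{t}} = E \left(- \frac{1}{108}\right) + t \frac{\sqrt{2}}{2 \sqrt{t}} = - \frac{E}{108} + \frac{\sqrt{2} \sqrt{t}}{2}$)
$\frac{25926}{-29354} + \frac{23744 - - \frac{20674}{-2510}}{n{\left(-93 - 43,-96 \right)}} = \frac{25926}{-29354} + \frac{23744 - - \frac{20674}{-2510}}{- \frac{-93 - 43}{108} + \frac{\sqrt{2} \sqrt{-96}}{2}} = 25926 \left(- \frac{1}{29354}\right) + \frac{23744 - \left(-20674\right) \left(- \frac{1}{2510}\right)}{\left(- \frac{1}{108}\right) \left(-136\right) + \frac{\sqrt{2} \cdot 4 i \sqrt{6}}{2}} = - \frac{12963}{14677} + \frac{23744 - \frac{10337}{1255}}{\frac{34}{27} + 4 i \sqrt{3}} = - \frac{12963}{14677} + \frac{29788383}{1255 \left(\frac{34}{27} + 4 i \sqrt{3}\right)}$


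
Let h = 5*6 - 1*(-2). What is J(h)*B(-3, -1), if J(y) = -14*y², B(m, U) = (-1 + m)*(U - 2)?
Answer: -172032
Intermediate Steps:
h = 32 (h = 30 + 2 = 32)
B(m, U) = (-1 + m)*(-2 + U)
J(h)*B(-3, -1) = (-14*32²)*(2 - 1*(-1) - 2*(-3) - 1*(-3)) = (-14*1024)*(2 + 1 + 6 + 3) = -14336*12 = -172032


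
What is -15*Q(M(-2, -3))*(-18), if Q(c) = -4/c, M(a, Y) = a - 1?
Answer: 360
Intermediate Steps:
M(a, Y) = -1 + a
-15*Q(M(-2, -3))*(-18) = -(-60)/(-1 - 2)*(-18) = -(-60)/(-3)*(-18) = -(-60)*(-1)/3*(-18) = -15*4/3*(-18) = -20*(-18) = 360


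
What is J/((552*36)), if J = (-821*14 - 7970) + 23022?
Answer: 593/3312 ≈ 0.17905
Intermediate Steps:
J = 3558 (J = (-11494 - 7970) + 23022 = -19464 + 23022 = 3558)
J/((552*36)) = 3558/((552*36)) = 3558/19872 = 3558*(1/19872) = 593/3312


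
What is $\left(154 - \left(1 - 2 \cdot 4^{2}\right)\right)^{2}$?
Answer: $34225$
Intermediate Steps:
$\left(154 - \left(1 - 2 \cdot 4^{2}\right)\right)^{2} = \left(154 + \left(2 \cdot 16 - 1\right)\right)^{2} = \left(154 + \left(32 - 1\right)\right)^{2} = \left(154 + 31\right)^{2} = 185^{2} = 34225$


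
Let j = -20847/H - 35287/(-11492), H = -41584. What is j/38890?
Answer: 426737083/4646220656480 ≈ 9.1846e-5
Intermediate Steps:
j = 426737083/119470832 (j = -20847/(-41584) - 35287/(-11492) = -20847*(-1/41584) - 35287*(-1/11492) = 20847/41584 + 35287/11492 = 426737083/119470832 ≈ 3.5719)
j/38890 = (426737083/119470832)/38890 = (426737083/119470832)*(1/38890) = 426737083/4646220656480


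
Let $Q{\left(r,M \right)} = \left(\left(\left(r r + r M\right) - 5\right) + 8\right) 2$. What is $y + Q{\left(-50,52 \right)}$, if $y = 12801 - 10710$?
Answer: $1897$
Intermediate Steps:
$y = 2091$
$Q{\left(r,M \right)} = 6 + 2 r^{2} + 2 M r$ ($Q{\left(r,M \right)} = \left(\left(\left(r^{2} + M r\right) - 5\right) + 8\right) 2 = \left(\left(-5 + r^{2} + M r\right) + 8\right) 2 = \left(3 + r^{2} + M r\right) 2 = 6 + 2 r^{2} + 2 M r$)
$y + Q{\left(-50,52 \right)} = 2091 + \left(6 + 2 \left(-50\right)^{2} + 2 \cdot 52 \left(-50\right)\right) = 2091 + \left(6 + 2 \cdot 2500 - 5200\right) = 2091 + \left(6 + 5000 - 5200\right) = 2091 - 194 = 1897$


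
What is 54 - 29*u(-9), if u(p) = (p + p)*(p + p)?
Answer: -9342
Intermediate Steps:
u(p) = 4*p**2 (u(p) = (2*p)*(2*p) = 4*p**2)
54 - 29*u(-9) = 54 - 116*(-9)**2 = 54 - 116*81 = 54 - 29*324 = 54 - 9396 = -9342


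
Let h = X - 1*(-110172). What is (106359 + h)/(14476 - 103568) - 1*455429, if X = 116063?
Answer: -20287706531/44546 ≈ -4.5543e+5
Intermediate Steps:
h = 226235 (h = 116063 - 1*(-110172) = 116063 + 110172 = 226235)
(106359 + h)/(14476 - 103568) - 1*455429 = (106359 + 226235)/(14476 - 103568) - 1*455429 = 332594/(-89092) - 455429 = 332594*(-1/89092) - 455429 = -166297/44546 - 455429 = -20287706531/44546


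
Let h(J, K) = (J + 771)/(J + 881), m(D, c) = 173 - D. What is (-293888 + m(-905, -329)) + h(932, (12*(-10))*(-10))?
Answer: -530862827/1813 ≈ -2.9281e+5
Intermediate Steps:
h(J, K) = (771 + J)/(881 + J)
(-293888 + m(-905, -329)) + h(932, (12*(-10))*(-10)) = (-293888 + (173 - 1*(-905))) + (771 + 932)/(881 + 932) = (-293888 + (173 + 905)) + 1703/1813 = (-293888 + 1078) + (1/1813)*1703 = -292810 + 1703/1813 = -530862827/1813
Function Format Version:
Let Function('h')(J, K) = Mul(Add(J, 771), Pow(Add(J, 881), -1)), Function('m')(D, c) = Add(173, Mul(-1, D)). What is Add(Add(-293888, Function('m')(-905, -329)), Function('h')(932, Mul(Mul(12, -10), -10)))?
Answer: Rational(-530862827, 1813) ≈ -2.9281e+5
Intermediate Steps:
Function('h')(J, K) = Mul(Pow(Add(881, J), -1), Add(771, J)) (Function('h')(J, K) = Mul(Add(771, J), Pow(Add(881, J), -1)) = Mul(Pow(Add(881, J), -1), Add(771, J)))
Add(Add(-293888, Function('m')(-905, -329)), Function('h')(932, Mul(Mul(12, -10), -10))) = Add(Add(-293888, Add(173, Mul(-1, -905))), Mul(Pow(Add(881, 932), -1), Add(771, 932))) = Add(Add(-293888, Add(173, 905)), Mul(Pow(1813, -1), 1703)) = Add(Add(-293888, 1078), Mul(Rational(1, 1813), 1703)) = Add(-292810, Rational(1703, 1813)) = Rational(-530862827, 1813)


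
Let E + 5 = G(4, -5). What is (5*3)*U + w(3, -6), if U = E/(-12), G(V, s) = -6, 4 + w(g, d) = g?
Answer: 51/4 ≈ 12.750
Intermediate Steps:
w(g, d) = -4 + g
E = -11 (E = -5 - 6 = -11)
U = 11/12 (U = -11/(-12) = -11*(-1/12) = 11/12 ≈ 0.91667)
(5*3)*U + w(3, -6) = (5*3)*(11/12) + (-4 + 3) = 15*(11/12) - 1 = 55/4 - 1 = 51/4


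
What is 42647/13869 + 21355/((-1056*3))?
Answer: -1988479/542432 ≈ -3.6659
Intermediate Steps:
42647/13869 + 21355/((-1056*3)) = 42647*(1/13869) + 21355/(-3168) = 42647/13869 + 21355*(-1/3168) = 42647/13869 - 21355/3168 = -1988479/542432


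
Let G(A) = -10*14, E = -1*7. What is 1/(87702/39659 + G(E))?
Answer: -39659/5464558 ≈ -0.0072575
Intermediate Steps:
E = -7
G(A) = -140
1/(87702/39659 + G(E)) = 1/(87702/39659 - 140) = 1/(-5464558/39659) = -39659/5464558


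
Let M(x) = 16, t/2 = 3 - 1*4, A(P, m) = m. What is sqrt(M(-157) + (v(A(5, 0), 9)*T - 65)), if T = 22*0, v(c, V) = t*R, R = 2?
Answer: 7*I ≈ 7.0*I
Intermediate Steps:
t = -2 (t = 2*(3 - 1*4) = 2*(3 - 4) = 2*(-1) = -2)
v(c, V) = -4 (v(c, V) = -2*2 = -4)
T = 0
sqrt(M(-157) + (v(A(5, 0), 9)*T - 65)) = sqrt(16 + (-4*0 - 65)) = sqrt(16 + (0 - 65)) = sqrt(16 - 65) = sqrt(-49) = 7*I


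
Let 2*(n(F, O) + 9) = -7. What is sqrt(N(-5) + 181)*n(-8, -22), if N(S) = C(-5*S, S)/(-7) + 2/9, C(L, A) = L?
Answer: -25*sqrt(19586)/21 ≈ -166.61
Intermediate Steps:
n(F, O) = -25/2 (n(F, O) = -9 + (1/2)*(-7) = -9 - 7/2 = -25/2)
N(S) = 2/9 + 5*S/7 (N(S) = -5*S/(-7) + 2/9 = -5*S*(-1/7) + 2*(1/9) = 5*S/7 + 2/9 = 2/9 + 5*S/7)
sqrt(N(-5) + 181)*n(-8, -22) = sqrt((2/9 + (5/7)*(-5)) + 181)*(-25/2) = sqrt((2/9 - 25/7) + 181)*(-25/2) = sqrt(-211/63 + 181)*(-25/2) = sqrt(11192/63)*(-25/2) = (2*sqrt(19586)/21)*(-25/2) = -25*sqrt(19586)/21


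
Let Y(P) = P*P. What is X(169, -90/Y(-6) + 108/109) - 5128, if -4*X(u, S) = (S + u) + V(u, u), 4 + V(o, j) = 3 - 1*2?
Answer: -4507475/872 ≈ -5169.1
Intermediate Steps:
Y(P) = P²
V(o, j) = -3 (V(o, j) = -4 + (3 - 1*2) = -4 + (3 - 2) = -4 + 1 = -3)
X(u, S) = ¾ - S/4 - u/4 (X(u, S) = -((S + u) - 3)/4 = -(-3 + S + u)/4 = ¾ - S/4 - u/4)
X(169, -90/Y(-6) + 108/109) - 5128 = (¾ - (-90/((-6)²) + 108/109)/4 - ¼*169) - 5128 = (¾ - (-90/36 + 108*(1/109))/4 - 169/4) - 5128 = (¾ - (-90*1/36 + 108/109)/4 - 169/4) - 5128 = (¾ - (-5/2 + 108/109)/4 - 169/4) - 5128 = (¾ - ¼*(-329/218) - 169/4) - 5128 = (¾ + 329/872 - 169/4) - 5128 = -35859/872 - 5128 = -4507475/872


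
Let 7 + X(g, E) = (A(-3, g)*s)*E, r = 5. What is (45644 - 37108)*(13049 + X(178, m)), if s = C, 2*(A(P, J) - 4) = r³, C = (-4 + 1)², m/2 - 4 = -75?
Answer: -614122520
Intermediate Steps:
m = -142 (m = 8 + 2*(-75) = 8 - 150 = -142)
C = 9 (C = (-3)² = 9)
A(P, J) = 133/2 (A(P, J) = 4 + (½)*5³ = 4 + (½)*125 = 4 + 125/2 = 133/2)
s = 9
X(g, E) = -7 + 1197*E/2 (X(g, E) = -7 + ((133/2)*9)*E = -7 + 1197*E/2)
(45644 - 37108)*(13049 + X(178, m)) = (45644 - 37108)*(13049 + (-7 + (1197/2)*(-142))) = 8536*(13049 + (-7 - 84987)) = 8536*(13049 - 84994) = 8536*(-71945) = -614122520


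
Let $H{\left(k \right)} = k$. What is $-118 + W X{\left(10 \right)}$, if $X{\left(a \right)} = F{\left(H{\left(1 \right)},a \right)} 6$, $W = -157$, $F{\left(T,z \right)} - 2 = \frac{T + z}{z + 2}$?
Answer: $- \frac{5731}{2} \approx -2865.5$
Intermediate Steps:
$F{\left(T,z \right)} = 2 + \frac{T + z}{2 + z}$ ($F{\left(T,z \right)} = 2 + \frac{T + z}{z + 2} = 2 + \frac{T + z}{2 + z}$)
$X{\left(a \right)} = \frac{6 \left(5 + 3 a\right)}{2 + a}$ ($X{\left(a \right)} = \frac{4 + 1 + 3 a}{2 + a} 6 = \frac{5 + 3 a}{2 + a} 6 = \frac{6 \left(5 + 3 a\right)}{2 + a}$)
$-118 + W X{\left(10 \right)} = -118 - 157 \frac{6 \left(5 + 3 \cdot 10\right)}{2 + 10} = -118 - 157 \frac{6 \left(5 + 30\right)}{12} = -118 - 157 \cdot 6 \cdot \frac{1}{12} \cdot 35 = -118 - \frac{5495}{2} = - \frac{5731}{2}$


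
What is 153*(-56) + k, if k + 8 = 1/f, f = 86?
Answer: -737535/86 ≈ -8576.0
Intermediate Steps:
k = -687/86 (k = -8 + 1/86 = -687/86 ≈ -7.9884)
153*(-56) + k = 153*(-56) - 687/86 = -8568 - 687/86 = -737535/86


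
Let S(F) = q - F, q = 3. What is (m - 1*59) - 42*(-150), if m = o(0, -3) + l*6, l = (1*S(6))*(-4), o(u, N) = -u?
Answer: 6313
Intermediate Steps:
S(F) = 3 - F
l = 12 (l = (1*(3 - 1*6))*(-4) = (1*(3 - 6))*(-4) = (1*(-3))*(-4) = -3*(-4) = 12)
m = 72 (m = -1*0 + 12*6 = 0 + 72 = 72)
(m - 1*59) - 42*(-150) = (72 - 1*59) - 42*(-150) = (72 - 59) + 6300 = 13 + 6300 = 6313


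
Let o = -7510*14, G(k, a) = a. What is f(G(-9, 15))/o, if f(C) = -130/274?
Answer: 13/2880836 ≈ 4.5126e-6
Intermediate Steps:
f(C) = -65/137 (f(C) = -130*1/274 = -65/137)
o = -105140
f(G(-9, 15))/o = -65/137/(-105140) = -65/137*(-1/105140) = 13/2880836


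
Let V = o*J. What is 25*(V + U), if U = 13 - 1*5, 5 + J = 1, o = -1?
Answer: 300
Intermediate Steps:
J = -4 (J = -5 + 1 = -4)
V = 4 (V = -1*(-4) = 4)
U = 8 (U = 13 - 5 = 8)
25*(V + U) = 25*(4 + 8) = 25*12 = 300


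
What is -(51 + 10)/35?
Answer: -61/35 ≈ -1.7429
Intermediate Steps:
-(51 + 10)/35 = -61/35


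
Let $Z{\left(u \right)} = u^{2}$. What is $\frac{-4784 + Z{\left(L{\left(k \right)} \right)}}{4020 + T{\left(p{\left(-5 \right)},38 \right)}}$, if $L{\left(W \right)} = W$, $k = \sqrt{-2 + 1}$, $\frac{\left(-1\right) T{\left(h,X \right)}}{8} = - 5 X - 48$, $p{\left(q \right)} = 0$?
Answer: $- \frac{4785}{5924} \approx -0.80773$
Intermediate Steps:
$T{\left(h,X \right)} = 384 + 40 X$ ($T{\left(h,X \right)} = - 8 \left(- 5 X - 48\right) = - 8 \left(-48 - 5 X\right) = 384 + 40 X$)
$k = i$ ($k = \sqrt{-1} = i \approx 1.0 i$)
$\frac{-4784 + Z{\left(L{\left(k \right)} \right)}}{4020 + T{\left(p{\left(-5 \right)},38 \right)}} = \frac{-4784 + i^{2}}{4020 + \left(384 + 40 \cdot 38\right)} = \frac{-4784 - 1}{4020 + \left(384 + 1520\right)} = - \frac{4785}{4020 + 1904} = - \frac{4785}{5924}$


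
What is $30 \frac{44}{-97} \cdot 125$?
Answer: $- \frac{165000}{97} \approx -1701.0$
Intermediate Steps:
$30 \frac{44}{-97} \cdot 125 = 30 \cdot 44 \left(- \frac{1}{97}\right) 125 = 30 \left(- \frac{44}{97}\right) 125 = \left(- \frac{1320}{97}\right) 125 = - \frac{165000}{97}$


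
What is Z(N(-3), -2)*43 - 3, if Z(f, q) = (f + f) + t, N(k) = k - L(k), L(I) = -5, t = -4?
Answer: -3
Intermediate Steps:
N(k) = 5 + k (N(k) = k - 1*(-5) = k + 5 = 5 + k)
Z(f, q) = -4 + 2*f (Z(f, q) = (f + f) - 4 = 2*f - 4 = -4 + 2*f)
Z(N(-3), -2)*43 - 3 = (-4 + 2*(5 - 3))*43 - 3 = (-4 + 2*2)*43 - 3 = (-4 + 4)*43 - 3 = 0*43 - 3 = 0 - 3 = -3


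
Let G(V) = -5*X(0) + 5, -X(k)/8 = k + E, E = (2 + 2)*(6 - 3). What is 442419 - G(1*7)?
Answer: 441934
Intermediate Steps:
E = 12 (E = 4*3 = 12)
X(k) = -96 - 8*k (X(k) = -8*(k + 12) = -8*(12 + k) = -96 - 8*k)
G(V) = 485 (G(V) = -5*(-96 - 8*0) + 5 = -5*(-96 + 0) + 5 = -5*(-96) + 5 = 480 + 5 = 485)
442419 - G(1*7) = 442419 - 1*485 = 442419 - 485 = 441934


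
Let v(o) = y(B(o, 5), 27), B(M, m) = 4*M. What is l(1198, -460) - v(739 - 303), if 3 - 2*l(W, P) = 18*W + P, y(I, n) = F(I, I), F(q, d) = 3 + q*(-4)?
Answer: -7155/2 ≈ -3577.5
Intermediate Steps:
F(q, d) = 3 - 4*q
y(I, n) = 3 - 4*I
v(o) = 3 - 16*o
l(W, P) = 3/2 - 9*W - P/2 (l(W, P) = 3/2 - (18*W + P)/2 = 3/2 - (P + 18*W)/2 = 3/2 + (-9*W - P/2) = 3/2 - 9*W - P/2)
l(1198, -460) - v(739 - 303) = (3/2 - 9*1198 - 1/2*(-460)) - (3 - 16*(739 - 303)) = (3/2 - 10782 + 230) - (3 - 16*436) = -21101/2 - (3 - 6976) = -21101/2 - 1*(-6973) = -21101/2 + 6973 = -7155/2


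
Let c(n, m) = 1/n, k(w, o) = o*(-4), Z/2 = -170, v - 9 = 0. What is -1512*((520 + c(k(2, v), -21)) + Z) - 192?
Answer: -272310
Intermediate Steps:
v = 9 (v = 9 + 0 = 9)
Z = -340 (Z = 2*(-170) = -340)
k(w, o) = -4*o
-1512*((520 + c(k(2, v), -21)) + Z) - 192 = -1512*((520 + 1/(-4*9)) - 340) - 192 = -1512*((520 + 1/(-36)) - 340) - 192 = -1512*((520 - 1/36) - 340) - 192 = -1512*(18719/36 - 340) - 192 = -1512*6479/36 - 192 = -272118 - 192 = -272310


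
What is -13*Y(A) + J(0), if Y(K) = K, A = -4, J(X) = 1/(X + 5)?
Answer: 261/5 ≈ 52.200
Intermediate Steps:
J(X) = 1/(5 + X)
-13*Y(A) + J(0) = -13*(-4) + 1/(5 + 0) = 52 + 1/5 = 52 + ⅕ = 261/5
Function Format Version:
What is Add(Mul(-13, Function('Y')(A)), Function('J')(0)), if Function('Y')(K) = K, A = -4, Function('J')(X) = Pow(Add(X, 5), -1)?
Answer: Rational(261, 5) ≈ 52.200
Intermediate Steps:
Function('J')(X) = Pow(Add(5, X), -1)
Add(Mul(-13, Function('Y')(A)), Function('J')(0)) = Add(Mul(-13, -4), Pow(Add(5, 0), -1)) = Add(52, Pow(5, -1)) = Add(52, Rational(1, 5)) = Rational(261, 5)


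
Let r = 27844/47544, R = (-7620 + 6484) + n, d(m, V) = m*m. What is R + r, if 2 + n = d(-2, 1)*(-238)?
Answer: -24834779/11886 ≈ -2089.4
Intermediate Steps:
d(m, V) = m²
n = -954 (n = -2 + (-2)²*(-238) = -2 + 4*(-238) = -2 - 952 = -954)
R = -2090 (R = (-7620 + 6484) - 954 = -1136 - 954 = -2090)
r = 6961/11886 (r = 27844*(1/47544) = 6961/11886 ≈ 0.58565)
R + r = -2090 + 6961/11886 = -24834779/11886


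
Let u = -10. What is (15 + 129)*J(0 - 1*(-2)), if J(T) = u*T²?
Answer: -5760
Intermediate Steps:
J(T) = -10*T²
(15 + 129)*J(0 - 1*(-2)) = (15 + 129)*(-10*(0 - 1*(-2))²) = 144*(-10*(0 + 2)²) = 144*(-10*2²) = 144*(-10*4) = 144*(-40) = -5760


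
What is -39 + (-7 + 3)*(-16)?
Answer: 25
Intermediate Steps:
-39 + (-7 + 3)*(-16) = -39 - 4*(-16) = -39 + 64 = 25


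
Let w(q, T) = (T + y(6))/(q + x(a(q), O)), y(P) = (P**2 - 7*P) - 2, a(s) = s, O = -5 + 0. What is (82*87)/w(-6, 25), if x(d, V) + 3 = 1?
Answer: -57072/17 ≈ -3357.2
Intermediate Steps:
O = -5
y(P) = -2 + P**2 - 7*P
x(d, V) = -2 (x(d, V) = -3 + 1 = -2)
w(q, T) = (-8 + T)/(-2 + q) (w(q, T) = (T + (-2 + 6**2 - 7*6))/(q - 2) = (T + (-2 + 36 - 42))/(-2 + q) = (T - 8)/(-2 + q) = (-8 + T)/(-2 + q))
(82*87)/w(-6, 25) = (82*87)/(((-8 + 25)/(-2 - 6))) = 7134/((17/(-8))) = 7134/((-1/8*17)) = 7134/(-17/8) = 7134*(-8/17) = -57072/17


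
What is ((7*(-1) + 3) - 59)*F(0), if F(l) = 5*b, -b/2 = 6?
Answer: 3780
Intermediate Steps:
b = -12 (b = -2*6 = -12)
F(l) = -60 (F(l) = 5*(-12) = -60)
((7*(-1) + 3) - 59)*F(0) = ((7*(-1) + 3) - 59)*(-60) = ((-7 + 3) - 59)*(-60) = (-4 - 59)*(-60) = -63*(-60) = 3780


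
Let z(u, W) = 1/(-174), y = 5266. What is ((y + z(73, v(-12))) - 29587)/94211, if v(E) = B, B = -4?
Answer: -4231855/16392714 ≈ -0.25815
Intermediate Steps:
v(E) = -4
z(u, W) = -1/174
((y + z(73, v(-12))) - 29587)/94211 = ((5266 - 1/174) - 29587)/94211 = (916283/174 - 29587)*(1/94211) = -4231855/174*1/94211 = -4231855/16392714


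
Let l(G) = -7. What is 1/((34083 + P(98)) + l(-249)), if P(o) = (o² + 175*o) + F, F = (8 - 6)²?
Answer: 1/60834 ≈ 1.6438e-5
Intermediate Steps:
F = 4 (F = 2² = 4)
P(o) = 4 + o² + 175*o (P(o) = (o² + 175*o) + 4 = 4 + o² + 175*o)
1/((34083 + P(98)) + l(-249)) = 1/((34083 + (4 + 98² + 175*98)) - 7) = 1/((34083 + (4 + 9604 + 17150)) - 7) = 1/((34083 + 26758) - 7) = 1/(60841 - 7) = 1/60834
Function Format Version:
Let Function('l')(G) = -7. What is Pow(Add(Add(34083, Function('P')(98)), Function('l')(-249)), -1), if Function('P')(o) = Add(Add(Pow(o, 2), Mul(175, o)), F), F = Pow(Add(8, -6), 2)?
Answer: Rational(1, 60834) ≈ 1.6438e-5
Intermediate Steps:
F = 4 (F = Pow(2, 2) = 4)
Function('P')(o) = Add(4, Pow(o, 2), Mul(175, o)) (Function('P')(o) = Add(Add(Pow(o, 2), Mul(175, o)), 4) = Add(4, Pow(o, 2), Mul(175, o)))
Pow(Add(Add(34083, Function('P')(98)), Function('l')(-249)), -1) = Pow(Add(Add(34083, Add(4, Pow(98, 2), Mul(175, 98))), -7), -1) = Pow(Add(Add(34083, Add(4, 9604, 17150)), -7), -1) = Pow(Add(Add(34083, 26758), -7), -1) = Pow(Add(60841, -7), -1) = Pow(60834, -1) = Rational(1, 60834)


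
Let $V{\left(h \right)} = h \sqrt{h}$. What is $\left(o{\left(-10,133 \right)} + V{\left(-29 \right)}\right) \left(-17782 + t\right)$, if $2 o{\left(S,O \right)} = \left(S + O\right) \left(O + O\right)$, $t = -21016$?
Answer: $-634696482 + 1125142 i \sqrt{29} \approx -6.347 \cdot 10^{8} + 6.0591 \cdot 10^{6} i$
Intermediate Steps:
$V{\left(h \right)} = h^{\frac{3}{2}}$
$o{\left(S,O \right)} = O \left(O + S\right)$ ($o{\left(S,O \right)} = \frac{\left(S + O\right) \left(O + O\right)}{2} = \frac{\left(O + S\right) 2 O}{2} = \frac{2 O \left(O + S\right)}{2} = O \left(O + S\right)$)
$\left(o{\left(-10,133 \right)} + V{\left(-29 \right)}\right) \left(-17782 + t\right) = \left(133 \left(133 - 10\right) + \left(-29\right)^{\frac{3}{2}}\right) \left(-17782 - 21016\right) = \left(133 \cdot 123 - 29 i \sqrt{29}\right) \left(-38798\right) = \left(16359 - 29 i \sqrt{29}\right) \left(-38798\right) = -634696482 + 1125142 i \sqrt{29}$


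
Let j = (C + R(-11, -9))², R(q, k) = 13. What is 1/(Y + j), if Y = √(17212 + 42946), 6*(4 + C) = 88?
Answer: 45369/20538883 - 81*√60158/20538883 ≈ 0.0012416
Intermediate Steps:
C = 32/3 (C = -4 + (⅙)*88 = -4 + 44/3 = 32/3 ≈ 10.667)
j = 5041/9 (j = (32/3 + 13)² = (71/3)² = 5041/9 ≈ 560.11)
Y = √60158 ≈ 245.27
1/(Y + j) = 1/(√60158 + 5041/9) = 1/(5041/9 + √60158)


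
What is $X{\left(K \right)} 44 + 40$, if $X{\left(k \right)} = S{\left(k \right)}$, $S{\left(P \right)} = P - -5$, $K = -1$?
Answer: $216$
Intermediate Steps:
$S{\left(P \right)} = 5 + P$ ($S{\left(P \right)} = P + 5 = 5 + P$)
$X{\left(k \right)} = 5 + k$
$X{\left(K \right)} 44 + 40 = \left(5 - 1\right) 44 + 40 = 4 \cdot 44 + 40 = 176 + 40 = 216$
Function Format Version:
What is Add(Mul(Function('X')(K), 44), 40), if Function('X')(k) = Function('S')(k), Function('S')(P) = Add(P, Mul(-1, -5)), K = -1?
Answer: 216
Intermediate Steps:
Function('S')(P) = Add(5, P) (Function('S')(P) = Add(P, 5) = Add(5, P))
Function('X')(k) = Add(5, k)
Add(Mul(Function('X')(K), 44), 40) = Add(Mul(Add(5, -1), 44), 40) = Add(Mul(4, 44), 40) = Add(176, 40) = 216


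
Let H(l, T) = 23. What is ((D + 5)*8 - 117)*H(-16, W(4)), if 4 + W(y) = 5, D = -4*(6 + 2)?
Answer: -7659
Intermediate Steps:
D = -32 (D = -4*8 = -32)
W(y) = 1 (W(y) = -4 + 5 = 1)
((D + 5)*8 - 117)*H(-16, W(4)) = ((-32 + 5)*8 - 117)*23 = (-27*8 - 117)*23 = (-216 - 117)*23 = -333*23 = -7659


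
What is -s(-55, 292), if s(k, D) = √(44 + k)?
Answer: -I*√11 ≈ -3.3166*I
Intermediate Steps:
-s(-55, 292) = -√(44 - 55) = -√(-11) = -I*√11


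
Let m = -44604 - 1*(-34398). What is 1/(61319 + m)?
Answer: 1/51113 ≈ 1.9564e-5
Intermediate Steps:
m = -10206 (m = -44604 + 34398 = -10206)
1/(61319 + m) = 1/(61319 - 10206) = 1/51113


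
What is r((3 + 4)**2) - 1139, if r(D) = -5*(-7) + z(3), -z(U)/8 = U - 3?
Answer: -1104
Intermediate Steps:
z(U) = 24 - 8*U (z(U) = -8*(U - 3) = -8*(-3 + U) = 24 - 8*U)
r(D) = 35 (r(D) = -5*(-7) + (24 - 8*3) = 35 + (24 - 24) = 35 + 0 = 35)
r((3 + 4)**2) - 1139 = 35 - 1139 = -1104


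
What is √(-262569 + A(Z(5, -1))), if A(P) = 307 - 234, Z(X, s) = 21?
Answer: 4*I*√16406 ≈ 512.34*I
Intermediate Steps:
A(P) = 73
√(-262569 + A(Z(5, -1))) = √(-262569 + 73) = √(-262496) = 4*I*√16406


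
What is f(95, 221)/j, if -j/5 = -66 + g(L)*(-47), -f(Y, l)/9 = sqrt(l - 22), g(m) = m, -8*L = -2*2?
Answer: -18*sqrt(199)/895 ≈ -0.28371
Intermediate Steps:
L = 1/2 (L = -(-1)*2/4 = -1/8*(-4) = 1/2 ≈ 0.50000)
f(Y, l) = -9*sqrt(-22 + l) (f(Y, l) = -9*sqrt(l - 22) = -9*sqrt(-22 + l))
j = 895/2 (j = -5*(-66 + (1/2)*(-47)) = -5*(-66 - 47/2) = -5*(-179/2) = 895/2 ≈ 447.50)
f(95, 221)/j = (-9*sqrt(-22 + 221))/(895/2) = -9*sqrt(199)*(2/895) = -18*sqrt(199)/895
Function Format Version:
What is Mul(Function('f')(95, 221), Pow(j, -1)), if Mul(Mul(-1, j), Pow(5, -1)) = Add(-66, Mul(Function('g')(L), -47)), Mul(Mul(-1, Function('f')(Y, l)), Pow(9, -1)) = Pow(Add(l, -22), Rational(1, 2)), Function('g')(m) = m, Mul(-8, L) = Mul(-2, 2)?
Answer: Mul(Rational(-18, 895), Pow(199, Rational(1, 2))) ≈ -0.28371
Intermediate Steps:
L = Rational(1, 2) (L = Mul(Rational(-1, 8), Mul(-2, 2)) = Mul(Rational(-1, 8), -4) = Rational(1, 2) ≈ 0.50000)
Function('f')(Y, l) = Mul(-9, Pow(Add(-22, l), Rational(1, 2))) (Function('f')(Y, l) = Mul(-9, Pow(Add(l, -22), Rational(1, 2))) = Mul(-9, Pow(Add(-22, l), Rational(1, 2))))
j = Rational(895, 2) (j = Mul(-5, Add(-66, Mul(Rational(1, 2), -47))) = Mul(-5, Add(-66, Rational(-47, 2))) = Mul(-5, Rational(-179, 2)) = Rational(895, 2) ≈ 447.50)
Mul(Function('f')(95, 221), Pow(j, -1)) = Mul(Mul(-9, Pow(Add(-22, 221), Rational(1, 2))), Pow(Rational(895, 2), -1)) = Mul(Mul(-9, Pow(199, Rational(1, 2))), Rational(2, 895)) = Mul(Rational(-18, 895), Pow(199, Rational(1, 2)))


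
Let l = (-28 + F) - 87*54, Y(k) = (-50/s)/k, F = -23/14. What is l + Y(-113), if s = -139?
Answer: -1039599909/219898 ≈ -4727.6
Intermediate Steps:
F = -23/14 (F = -23*1/14 = -23/14 ≈ -1.6429)
Y(k) = 50/(139*k) (Y(k) = (-50/(-139))/k = (-50*(-1/139))/k = 50/(139*k))
l = -66187/14 (l = (-28 - 23/14) - 87*54 = -415/14 - 4698 = -66187/14 ≈ -4727.6)
l + Y(-113) = -66187/14 + (50/139)/(-113) = -66187/14 + (50/139)*(-1/113) = -66187/14 - 50/15707 = -1039599909/219898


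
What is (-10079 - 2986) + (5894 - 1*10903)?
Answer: -18074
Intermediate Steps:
(-10079 - 2986) + (5894 - 1*10903) = -13065 + (5894 - 10903) = -13065 - 5009 = -18074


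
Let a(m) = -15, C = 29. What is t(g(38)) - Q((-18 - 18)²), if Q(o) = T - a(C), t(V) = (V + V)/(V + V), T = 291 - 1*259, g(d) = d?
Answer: -46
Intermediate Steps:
T = 32 (T = 291 - 259 = 32)
t(V) = 1 (t(V) = (2*V)/((2*V)) = (2*V)*(1/(2*V)) = 1)
Q(o) = 47 (Q(o) = 32 - 1*(-15) = 32 + 15 = 47)
t(g(38)) - Q((-18 - 18)²) = 1 - 1*47 = 1 - 47 = -46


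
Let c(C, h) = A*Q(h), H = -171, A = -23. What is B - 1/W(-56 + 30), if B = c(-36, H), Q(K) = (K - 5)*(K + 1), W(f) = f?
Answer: -17892159/26 ≈ -6.8816e+5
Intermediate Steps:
Q(K) = (1 + K)*(-5 + K) (Q(K) = (-5 + K)*(1 + K) = (1 + K)*(-5 + K))
c(C, h) = 115 - 23*h² + 92*h (c(C, h) = -23*(-5 + h² - 4*h) = 115 - 23*h² + 92*h)
B = -688160 (B = 115 - 23*(-171)² + 92*(-171) = 115 - 23*29241 - 15732 = 115 - 672543 - 15732 = -688160)
B - 1/W(-56 + 30) = -688160 - 1/(-56 + 30) = -688160 - 1/(-26) = -688160 - 1*(-1/26) = -688160 + 1/26 = -17892159/26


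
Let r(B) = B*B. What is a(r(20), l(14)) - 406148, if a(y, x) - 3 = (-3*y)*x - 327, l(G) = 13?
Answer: -422072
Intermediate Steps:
r(B) = B²
a(y, x) = -324 - 3*x*y (a(y, x) = 3 + ((-3*y)*x - 327) = 3 + (-3*x*y - 327) = 3 + (-327 - 3*x*y) = -324 - 3*x*y)
a(r(20), l(14)) - 406148 = (-324 - 3*13*20²) - 406148 = (-324 - 3*13*400) - 406148 = (-324 - 15600) - 406148 = -15924 - 406148 = -422072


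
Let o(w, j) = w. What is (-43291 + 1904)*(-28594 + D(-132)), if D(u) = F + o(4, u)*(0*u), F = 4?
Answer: 1183254330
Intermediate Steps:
D(u) = 4 (D(u) = 4 + 4*(0*u) = 4 + 4*0 = 4 + 0 = 4)
(-43291 + 1904)*(-28594 + D(-132)) = (-43291 + 1904)*(-28594 + 4) = -41387*(-28590) = 1183254330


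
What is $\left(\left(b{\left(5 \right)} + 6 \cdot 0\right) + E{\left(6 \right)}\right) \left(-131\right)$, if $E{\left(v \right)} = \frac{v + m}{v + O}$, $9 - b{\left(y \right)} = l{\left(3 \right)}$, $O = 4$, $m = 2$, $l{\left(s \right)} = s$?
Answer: $- \frac{4454}{5} \approx -890.8$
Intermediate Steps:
$b{\left(y \right)} = 6$ ($b{\left(y \right)} = 9 - 3 = 6$)
$E{\left(v \right)} = \frac{2 + v}{4 + v}$ ($E{\left(v \right)} = \frac{v + 2}{v + 4} = \frac{2 + v}{4 + v}$)
$\left(\left(b{\left(5 \right)} + 6 \cdot 0\right) + E{\left(6 \right)}\right) \left(-131\right) = \left(\left(6 + 6 \cdot 0\right) + \frac{2 + 6}{4 + 6}\right) \left(-131\right) = \left(\left(6 + 0\right) + \frac{1}{10} \cdot 8\right) \left(-131\right) = \left(6 + \frac{1}{10} \cdot 8\right) \left(-131\right) = \left(6 + \frac{4}{5}\right) \left(-131\right) = \frac{34}{5} \left(-131\right) = - \frac{4454}{5}$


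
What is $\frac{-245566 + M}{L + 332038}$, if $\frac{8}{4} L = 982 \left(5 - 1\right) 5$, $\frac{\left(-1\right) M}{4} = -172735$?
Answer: $\frac{222687}{170929} \approx 1.3028$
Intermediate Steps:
$M = 690940$ ($M = \left(-4\right) \left(-172735\right) = 690940$)
$L = 9820$ ($L = \frac{982 \left(5 - 1\right) 5}{2} = \frac{982 \cdot 4 \cdot 5}{2} = \frac{982 \cdot 20}{2} = \frac{1}{2} \cdot 19640 = 9820$)
$\frac{-245566 + M}{L + 332038} = \frac{-245566 + 690940}{9820 + 332038} = \frac{445374}{341858} = 445374 \cdot \frac{1}{341858} = \frac{222687}{170929}$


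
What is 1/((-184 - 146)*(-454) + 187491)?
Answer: 1/337311 ≈ 2.9646e-6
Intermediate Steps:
1/((-184 - 146)*(-454) + 187491) = 1/(-330*(-454) + 187491) = 1/(149820 + 187491) = 1/337311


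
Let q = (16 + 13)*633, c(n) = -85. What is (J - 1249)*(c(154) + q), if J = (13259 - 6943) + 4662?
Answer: 177768288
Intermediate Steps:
q = 18357 (q = 29*633 = 18357)
J = 10978 (J = 6316 + 4662 = 10978)
(J - 1249)*(c(154) + q) = (10978 - 1249)*(-85 + 18357) = 9729*18272 = 177768288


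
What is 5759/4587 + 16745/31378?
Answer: 257515217/143930886 ≈ 1.7892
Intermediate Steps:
5759/4587 + 16745/31378 = 257515217/143930886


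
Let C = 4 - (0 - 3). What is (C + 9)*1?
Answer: 16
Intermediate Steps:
C = 7 (C = 4 - 1*(-3) = 4 + 3 = 7)
(C + 9)*1 = (7 + 9)*1 = 16*1 = 16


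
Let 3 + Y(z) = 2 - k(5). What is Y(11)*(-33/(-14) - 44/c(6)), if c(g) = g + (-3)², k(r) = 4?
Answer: 121/42 ≈ 2.8810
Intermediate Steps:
c(g) = 9 + g (c(g) = g + 9 = 9 + g)
Y(z) = -5 (Y(z) = -3 + (2 - 1*4) = -3 + (2 - 4) = -3 - 2 = -5)
Y(11)*(-33/(-14) - 44/c(6)) = -5*(-33/(-14) - 44/(9 + 6)) = -5*(-33*(-1/14) - 44/15) = -5*(33/14 - 44*1/15) = -5*(33/14 - 44/15) = -5*(-121/210) = 121/42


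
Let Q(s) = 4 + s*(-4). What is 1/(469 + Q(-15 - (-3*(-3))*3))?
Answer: 1/641 ≈ 0.0015601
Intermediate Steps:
Q(s) = 4 - 4*s
1/(469 + Q(-15 - (-3*(-3))*3)) = 1/(469 + (4 - 4*(-15 - (-3*(-3))*3))) = 1/(469 + (4 - 4*(-15 - 9*3))) = 1/(469 + (4 - 4*(-15 - 1*27))) = 1/(469 + (4 - 4*(-15 - 27))) = 1/(469 + (4 - 4*(-42))) = 1/(469 + (4 + 168)) = 1/(469 + 172) = 1/641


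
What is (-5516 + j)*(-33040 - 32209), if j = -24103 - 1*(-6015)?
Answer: 1540137396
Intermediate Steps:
j = -18088 (j = -24103 + 6015 = -18088)
(-5516 + j)*(-33040 - 32209) = (-5516 - 18088)*(-33040 - 32209) = -23604*(-65249) = 1540137396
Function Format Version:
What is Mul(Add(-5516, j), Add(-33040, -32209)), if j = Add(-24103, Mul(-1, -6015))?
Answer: 1540137396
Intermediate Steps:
j = -18088 (j = Add(-24103, 6015) = -18088)
Mul(Add(-5516, j), Add(-33040, -32209)) = Mul(Add(-5516, -18088), Add(-33040, -32209)) = Mul(-23604, -65249) = 1540137396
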